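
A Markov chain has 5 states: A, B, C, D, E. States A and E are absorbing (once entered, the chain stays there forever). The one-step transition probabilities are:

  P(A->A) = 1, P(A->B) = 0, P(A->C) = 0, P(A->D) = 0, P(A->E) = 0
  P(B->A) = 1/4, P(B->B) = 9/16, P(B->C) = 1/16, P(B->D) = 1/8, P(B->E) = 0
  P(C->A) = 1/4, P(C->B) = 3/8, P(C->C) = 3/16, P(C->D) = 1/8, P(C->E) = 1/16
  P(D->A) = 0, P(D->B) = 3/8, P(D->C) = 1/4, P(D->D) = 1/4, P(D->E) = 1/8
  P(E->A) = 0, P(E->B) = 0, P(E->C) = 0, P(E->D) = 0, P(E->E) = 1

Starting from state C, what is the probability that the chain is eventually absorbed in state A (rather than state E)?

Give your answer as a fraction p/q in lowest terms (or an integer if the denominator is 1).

Answer: 156/187

Derivation:
Let a_i = P(absorbed in A | start in state i).
Boundary conditions: a_A = 1, a_E = 0.
For each transient state i, a_i = sum_j P(i->j) * a_j:
  a_B = 1/4*a_A + 9/16*a_B + 1/16*a_C + 1/8*a_D + 0*a_E
  a_C = 1/4*a_A + 3/8*a_B + 3/16*a_C + 1/8*a_D + 1/16*a_E
  a_D = 0*a_A + 3/8*a_B + 1/4*a_C + 1/4*a_D + 1/8*a_E

Substituting a_A = 1 and a_E = 0, rearrange to (I - Q) a = r where r[i] = P(i -> A):
  [7/16, -1/16, -1/8] . (a_B, a_C, a_D) = 1/4
  [-3/8, 13/16, -1/8] . (a_B, a_C, a_D) = 1/4
  [-3/8, -1/4, 3/4] . (a_B, a_C, a_D) = 0

Solving yields:
  a_B = 168/187
  a_C = 156/187
  a_D = 8/11

Starting state is C, so the absorption probability is a_C = 156/187.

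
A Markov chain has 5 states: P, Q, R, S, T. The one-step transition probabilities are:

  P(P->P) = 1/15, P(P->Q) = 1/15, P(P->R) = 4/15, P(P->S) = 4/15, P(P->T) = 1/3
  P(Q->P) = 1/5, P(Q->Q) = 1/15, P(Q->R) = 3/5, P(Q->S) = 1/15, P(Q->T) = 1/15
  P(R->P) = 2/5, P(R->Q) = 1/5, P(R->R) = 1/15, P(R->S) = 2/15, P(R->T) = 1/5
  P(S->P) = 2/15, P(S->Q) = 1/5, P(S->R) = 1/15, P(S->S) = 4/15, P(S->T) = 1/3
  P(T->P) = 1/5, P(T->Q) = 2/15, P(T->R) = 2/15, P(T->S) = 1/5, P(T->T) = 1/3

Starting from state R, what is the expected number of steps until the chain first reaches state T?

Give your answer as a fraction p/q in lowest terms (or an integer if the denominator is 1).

Answer: 11215/2652

Derivation:
Let h_i = expected steps to first reach T from state i.
Boundary: h_T = 0.
First-step equations for the other states:
  h_P = 1 + 1/15*h_P + 1/15*h_Q + 4/15*h_R + 4/15*h_S + 1/3*h_T
  h_Q = 1 + 1/5*h_P + 1/15*h_Q + 3/5*h_R + 1/15*h_S + 1/15*h_T
  h_R = 1 + 2/5*h_P + 1/5*h_Q + 1/15*h_R + 2/15*h_S + 1/5*h_T
  h_S = 1 + 2/15*h_P + 1/5*h_Q + 1/15*h_R + 4/15*h_S + 1/3*h_T

Substituting h_T = 0 and rearranging gives the linear system (I - Q) h = 1:
  [14/15, -1/15, -4/15, -4/15] . (h_P, h_Q, h_R, h_S) = 1
  [-1/5, 14/15, -3/5, -1/15] . (h_P, h_Q, h_R, h_S) = 1
  [-2/5, -1/5, 14/15, -2/15] . (h_P, h_Q, h_R, h_S) = 1
  [-2/15, -1/5, -1/15, 11/15] . (h_P, h_Q, h_R, h_S) = 1

Solving yields:
  h_P = 2450/663
  h_Q = 3215/663
  h_R = 11215/2652
  h_S = 9925/2652

Starting state is R, so the expected hitting time is h_R = 11215/2652.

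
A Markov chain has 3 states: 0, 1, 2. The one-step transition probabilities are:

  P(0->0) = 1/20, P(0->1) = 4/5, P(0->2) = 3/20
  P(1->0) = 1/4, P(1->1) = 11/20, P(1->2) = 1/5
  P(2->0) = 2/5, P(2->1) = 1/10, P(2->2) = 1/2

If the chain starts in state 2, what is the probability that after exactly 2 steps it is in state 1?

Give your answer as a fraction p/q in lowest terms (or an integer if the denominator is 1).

Answer: 17/40

Derivation:
Computing P^2 by repeated multiplication:
P^1 =
  0: [1/20, 4/5, 3/20]
  1: [1/4, 11/20, 1/5]
  2: [2/5, 1/10, 1/2]
P^2 =
  0: [21/80, 99/200, 97/400]
  1: [23/100, 209/400, 99/400]
  2: [49/200, 17/40, 33/100]

(P^2)[2 -> 1] = 17/40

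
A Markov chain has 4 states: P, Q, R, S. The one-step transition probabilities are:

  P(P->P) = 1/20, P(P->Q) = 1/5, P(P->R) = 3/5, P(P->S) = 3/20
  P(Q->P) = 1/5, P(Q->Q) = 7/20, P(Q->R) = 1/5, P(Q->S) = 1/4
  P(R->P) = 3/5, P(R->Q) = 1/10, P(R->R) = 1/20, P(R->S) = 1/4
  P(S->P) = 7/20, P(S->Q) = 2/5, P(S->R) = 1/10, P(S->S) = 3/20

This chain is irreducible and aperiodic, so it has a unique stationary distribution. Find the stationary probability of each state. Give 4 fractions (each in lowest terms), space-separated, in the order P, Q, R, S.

The stationary distribution satisfies pi = pi * P, i.e.:
  pi_P = 1/20*pi_P + 1/5*pi_Q + 3/5*pi_R + 7/20*pi_S
  pi_Q = 1/5*pi_P + 7/20*pi_Q + 1/10*pi_R + 2/5*pi_S
  pi_R = 3/5*pi_P + 1/5*pi_Q + 1/20*pi_R + 1/10*pi_S
  pi_S = 3/20*pi_P + 1/4*pi_Q + 1/4*pi_R + 3/20*pi_S
with normalization: pi_P + pi_Q + pi_R + pi_S = 1.

Using the first 3 balance equations plus normalization, the linear system A*pi = b is:
  [-19/20, 1/5, 3/5, 7/20] . pi = 0
  [1/5, -13/20, 1/10, 2/5] . pi = 0
  [3/5, 1/5, -19/20, 1/10] . pi = 0
  [1, 1, 1, 1] . pi = 1

Solving yields:
  pi_P = 2993/10336
  pi_Q = 163/646
  pi_R = 1329/5168
  pi_S = 2077/10336

Verification (pi * P):
  2993/10336*1/20 + 163/646*1/5 + 1329/5168*3/5 + 2077/10336*7/20 = 2993/10336 = pi_P  (ok)
  2993/10336*1/5 + 163/646*7/20 + 1329/5168*1/10 + 2077/10336*2/5 = 163/646 = pi_Q  (ok)
  2993/10336*3/5 + 163/646*1/5 + 1329/5168*1/20 + 2077/10336*1/10 = 1329/5168 = pi_R  (ok)
  2993/10336*3/20 + 163/646*1/4 + 1329/5168*1/4 + 2077/10336*3/20 = 2077/10336 = pi_S  (ok)

Answer: 2993/10336 163/646 1329/5168 2077/10336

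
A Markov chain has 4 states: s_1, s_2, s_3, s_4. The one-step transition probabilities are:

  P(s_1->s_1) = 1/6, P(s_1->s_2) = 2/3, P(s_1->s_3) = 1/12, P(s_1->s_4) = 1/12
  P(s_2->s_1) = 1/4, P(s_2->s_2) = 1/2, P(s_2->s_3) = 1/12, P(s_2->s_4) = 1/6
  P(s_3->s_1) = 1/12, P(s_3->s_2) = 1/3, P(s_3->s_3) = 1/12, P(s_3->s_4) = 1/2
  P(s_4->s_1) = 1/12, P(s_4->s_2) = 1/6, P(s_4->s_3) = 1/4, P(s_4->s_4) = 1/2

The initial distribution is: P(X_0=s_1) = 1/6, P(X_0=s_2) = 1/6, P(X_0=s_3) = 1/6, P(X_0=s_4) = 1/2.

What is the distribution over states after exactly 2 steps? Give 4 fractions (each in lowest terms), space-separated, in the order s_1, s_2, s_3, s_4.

Propagating the distribution step by step (d_{t+1} = d_t * P):
d_0 = (s_1=1/6, s_2=1/6, s_3=1/6, s_4=1/2)
  d_1[s_1] = 1/6*1/6 + 1/6*1/4 + 1/6*1/12 + 1/2*1/12 = 1/8
  d_1[s_2] = 1/6*2/3 + 1/6*1/2 + 1/6*1/3 + 1/2*1/6 = 1/3
  d_1[s_3] = 1/6*1/12 + 1/6*1/12 + 1/6*1/12 + 1/2*1/4 = 1/6
  d_1[s_4] = 1/6*1/12 + 1/6*1/6 + 1/6*1/2 + 1/2*1/2 = 3/8
d_1 = (s_1=1/8, s_2=1/3, s_3=1/6, s_4=3/8)
  d_2[s_1] = 1/8*1/6 + 1/3*1/4 + 1/6*1/12 + 3/8*1/12 = 43/288
  d_2[s_2] = 1/8*2/3 + 1/3*1/2 + 1/6*1/3 + 3/8*1/6 = 53/144
  d_2[s_3] = 1/8*1/12 + 1/3*1/12 + 1/6*1/12 + 3/8*1/4 = 7/48
  d_2[s_4] = 1/8*1/12 + 1/3*1/6 + 1/6*1/2 + 3/8*1/2 = 97/288
d_2 = (s_1=43/288, s_2=53/144, s_3=7/48, s_4=97/288)

Answer: 43/288 53/144 7/48 97/288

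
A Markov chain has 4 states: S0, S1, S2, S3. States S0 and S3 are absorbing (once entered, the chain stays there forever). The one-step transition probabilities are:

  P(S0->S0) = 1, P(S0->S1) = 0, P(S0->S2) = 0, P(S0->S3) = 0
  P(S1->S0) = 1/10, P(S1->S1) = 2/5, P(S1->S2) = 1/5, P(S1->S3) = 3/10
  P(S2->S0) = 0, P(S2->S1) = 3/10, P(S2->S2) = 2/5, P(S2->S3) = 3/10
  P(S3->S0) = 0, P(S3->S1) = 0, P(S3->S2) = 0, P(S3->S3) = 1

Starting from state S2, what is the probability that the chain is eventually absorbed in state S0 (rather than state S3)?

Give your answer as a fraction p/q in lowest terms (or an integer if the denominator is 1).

Let a_i = P(absorbed in S0 | start in state i).
Boundary conditions: a_S0 = 1, a_S3 = 0.
For each transient state i, a_i = sum_j P(i->j) * a_j:
  a_S1 = 1/10*a_S0 + 2/5*a_S1 + 1/5*a_S2 + 3/10*a_S3
  a_S2 = 0*a_S0 + 3/10*a_S1 + 2/5*a_S2 + 3/10*a_S3

Substituting a_S0 = 1 and a_S3 = 0, rearrange to (I - Q) a = r where r[i] = P(i -> S0):
  [3/5, -1/5] . (a_S1, a_S2) = 1/10
  [-3/10, 3/5] . (a_S1, a_S2) = 0

Solving yields:
  a_S1 = 1/5
  a_S2 = 1/10

Starting state is S2, so the absorption probability is a_S2 = 1/10.

Answer: 1/10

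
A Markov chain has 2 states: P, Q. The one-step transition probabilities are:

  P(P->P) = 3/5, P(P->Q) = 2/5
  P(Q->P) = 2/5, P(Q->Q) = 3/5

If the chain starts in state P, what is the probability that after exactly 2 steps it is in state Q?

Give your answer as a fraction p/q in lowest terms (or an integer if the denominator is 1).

Answer: 12/25

Derivation:
Computing P^2 by repeated multiplication:
P^1 =
  P: [3/5, 2/5]
  Q: [2/5, 3/5]
P^2 =
  P: [13/25, 12/25]
  Q: [12/25, 13/25]

(P^2)[P -> Q] = 12/25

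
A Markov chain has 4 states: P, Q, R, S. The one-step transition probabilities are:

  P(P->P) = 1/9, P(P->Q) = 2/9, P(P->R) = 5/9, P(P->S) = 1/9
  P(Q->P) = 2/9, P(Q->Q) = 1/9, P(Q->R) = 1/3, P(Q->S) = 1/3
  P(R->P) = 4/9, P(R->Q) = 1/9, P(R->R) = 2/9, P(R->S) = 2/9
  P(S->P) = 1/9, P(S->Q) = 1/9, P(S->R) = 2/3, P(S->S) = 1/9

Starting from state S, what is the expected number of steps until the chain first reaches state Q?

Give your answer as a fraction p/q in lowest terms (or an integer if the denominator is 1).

Let h_i = expected steps to first reach Q from state i.
Boundary: h_Q = 0.
First-step equations for the other states:
  h_P = 1 + 1/9*h_P + 2/9*h_Q + 5/9*h_R + 1/9*h_S
  h_R = 1 + 4/9*h_P + 1/9*h_Q + 2/9*h_R + 2/9*h_S
  h_S = 1 + 1/9*h_P + 1/9*h_Q + 2/3*h_R + 1/9*h_S

Substituting h_Q = 0 and rearranging gives the linear system (I - Q) h = 1:
  [8/9, -5/9, -1/9] . (h_P, h_R, h_S) = 1
  [-4/9, 7/9, -2/9] . (h_P, h_R, h_S) = 1
  [-1/9, -2/3, 8/9] . (h_P, h_R, h_S) = 1

Solving yields:
  h_P = 963/151
  h_R = 1053/151
  h_S = 1080/151

Starting state is S, so the expected hitting time is h_S = 1080/151.

Answer: 1080/151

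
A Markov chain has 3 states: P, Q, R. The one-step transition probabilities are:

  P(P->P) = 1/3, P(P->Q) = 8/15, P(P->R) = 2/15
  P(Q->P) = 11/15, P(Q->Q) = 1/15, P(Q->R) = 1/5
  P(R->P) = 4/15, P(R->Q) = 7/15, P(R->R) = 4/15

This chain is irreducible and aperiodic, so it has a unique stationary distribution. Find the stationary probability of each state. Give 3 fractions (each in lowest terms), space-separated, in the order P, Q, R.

Answer: 19/41 102/287 52/287

Derivation:
The stationary distribution satisfies pi = pi * P, i.e.:
  pi_P = 1/3*pi_P + 11/15*pi_Q + 4/15*pi_R
  pi_Q = 8/15*pi_P + 1/15*pi_Q + 7/15*pi_R
  pi_R = 2/15*pi_P + 1/5*pi_Q + 4/15*pi_R
with normalization: pi_P + pi_Q + pi_R = 1.

Using the first 2 balance equations plus normalization, the linear system A*pi = b is:
  [-2/3, 11/15, 4/15] . pi = 0
  [8/15, -14/15, 7/15] . pi = 0
  [1, 1, 1] . pi = 1

Solving yields:
  pi_P = 19/41
  pi_Q = 102/287
  pi_R = 52/287

Verification (pi * P):
  19/41*1/3 + 102/287*11/15 + 52/287*4/15 = 19/41 = pi_P  (ok)
  19/41*8/15 + 102/287*1/15 + 52/287*7/15 = 102/287 = pi_Q  (ok)
  19/41*2/15 + 102/287*1/5 + 52/287*4/15 = 52/287 = pi_R  (ok)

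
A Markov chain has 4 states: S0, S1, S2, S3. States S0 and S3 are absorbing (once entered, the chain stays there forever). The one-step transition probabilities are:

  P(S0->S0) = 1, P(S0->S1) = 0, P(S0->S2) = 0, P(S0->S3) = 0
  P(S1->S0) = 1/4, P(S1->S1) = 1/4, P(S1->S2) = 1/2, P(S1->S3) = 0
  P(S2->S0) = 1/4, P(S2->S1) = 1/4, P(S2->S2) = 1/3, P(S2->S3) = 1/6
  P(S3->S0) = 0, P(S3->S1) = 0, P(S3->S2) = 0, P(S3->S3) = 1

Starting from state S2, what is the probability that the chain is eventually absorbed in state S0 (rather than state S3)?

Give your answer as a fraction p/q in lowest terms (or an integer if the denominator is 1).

Answer: 2/3

Derivation:
Let a_i = P(absorbed in S0 | start in state i).
Boundary conditions: a_S0 = 1, a_S3 = 0.
For each transient state i, a_i = sum_j P(i->j) * a_j:
  a_S1 = 1/4*a_S0 + 1/4*a_S1 + 1/2*a_S2 + 0*a_S3
  a_S2 = 1/4*a_S0 + 1/4*a_S1 + 1/3*a_S2 + 1/6*a_S3

Substituting a_S0 = 1 and a_S3 = 0, rearrange to (I - Q) a = r where r[i] = P(i -> S0):
  [3/4, -1/2] . (a_S1, a_S2) = 1/4
  [-1/4, 2/3] . (a_S1, a_S2) = 1/4

Solving yields:
  a_S1 = 7/9
  a_S2 = 2/3

Starting state is S2, so the absorption probability is a_S2 = 2/3.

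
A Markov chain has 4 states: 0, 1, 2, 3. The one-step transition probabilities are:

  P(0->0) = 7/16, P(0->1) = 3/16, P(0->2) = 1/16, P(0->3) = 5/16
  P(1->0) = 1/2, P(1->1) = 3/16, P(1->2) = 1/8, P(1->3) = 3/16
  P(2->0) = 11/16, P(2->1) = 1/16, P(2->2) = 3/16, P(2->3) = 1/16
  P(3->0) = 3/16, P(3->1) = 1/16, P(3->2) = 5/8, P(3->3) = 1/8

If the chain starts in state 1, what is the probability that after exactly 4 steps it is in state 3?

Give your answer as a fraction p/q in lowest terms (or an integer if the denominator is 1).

Computing P^4 by repeated multiplication:
P^1 =
  0: [7/16, 3/16, 1/16, 5/16]
  1: [1/2, 3/16, 1/8, 3/16]
  2: [11/16, 1/16, 3/16, 1/16]
  3: [3/16, 1/16, 5/8, 1/8]
P^2 =
  0: [99/256, 9/64, 33/128, 55/256]
  1: [111/256, 19/128, 25/128, 57/256]
  2: [121/256, 5/32, 1/8, 63/256]
  3: [145/256, 3/32, 55/256, 1/8]
P^3 =
  0: [117/256, 263/2048, 919/4096, 779/4096]
  1: [901/2048, 277/2048, 907/4096, 833/4096]
  2: [427/1024, 289/2048, 927/4096, 883/4096]
  3: [477/1024, 297/2048, 339/2048, 229/1024]
P^4 =
  0: [14879/32768, 2223/16384, 13471/65536, 13415/65536]
  1: [14761/32768, 1101/8192, 13961/65536, 13245/65536]
  2: [14713/32768, 2167/16384, 14475/65536, 12967/65536]
  3: [14157/32768, 2275/16384, 7145/32768, 1729/8192]

(P^4)[1 -> 3] = 13245/65536

Answer: 13245/65536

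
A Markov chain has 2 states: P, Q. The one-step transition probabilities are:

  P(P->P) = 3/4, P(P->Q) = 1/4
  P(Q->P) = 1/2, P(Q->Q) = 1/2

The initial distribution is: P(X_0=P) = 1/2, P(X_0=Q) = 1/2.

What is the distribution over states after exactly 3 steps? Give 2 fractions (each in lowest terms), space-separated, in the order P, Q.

Propagating the distribution step by step (d_{t+1} = d_t * P):
d_0 = (P=1/2, Q=1/2)
  d_1[P] = 1/2*3/4 + 1/2*1/2 = 5/8
  d_1[Q] = 1/2*1/4 + 1/2*1/2 = 3/8
d_1 = (P=5/8, Q=3/8)
  d_2[P] = 5/8*3/4 + 3/8*1/2 = 21/32
  d_2[Q] = 5/8*1/4 + 3/8*1/2 = 11/32
d_2 = (P=21/32, Q=11/32)
  d_3[P] = 21/32*3/4 + 11/32*1/2 = 85/128
  d_3[Q] = 21/32*1/4 + 11/32*1/2 = 43/128
d_3 = (P=85/128, Q=43/128)

Answer: 85/128 43/128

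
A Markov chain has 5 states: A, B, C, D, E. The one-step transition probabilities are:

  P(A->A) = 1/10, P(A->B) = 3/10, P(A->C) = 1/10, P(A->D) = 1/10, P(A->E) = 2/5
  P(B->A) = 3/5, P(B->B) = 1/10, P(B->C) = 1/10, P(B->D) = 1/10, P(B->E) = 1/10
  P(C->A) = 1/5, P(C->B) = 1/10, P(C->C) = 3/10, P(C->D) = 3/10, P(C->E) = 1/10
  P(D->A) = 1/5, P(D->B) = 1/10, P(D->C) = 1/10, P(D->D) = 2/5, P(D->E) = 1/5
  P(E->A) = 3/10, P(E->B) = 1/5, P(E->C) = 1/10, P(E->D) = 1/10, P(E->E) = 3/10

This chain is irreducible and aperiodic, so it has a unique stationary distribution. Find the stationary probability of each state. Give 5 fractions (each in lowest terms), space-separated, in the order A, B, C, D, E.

Answer: 139/516 1291/7224 1/8 5/28 299/1204

Derivation:
The stationary distribution satisfies pi = pi * P, i.e.:
  pi_A = 1/10*pi_A + 3/5*pi_B + 1/5*pi_C + 1/5*pi_D + 3/10*pi_E
  pi_B = 3/10*pi_A + 1/10*pi_B + 1/10*pi_C + 1/10*pi_D + 1/5*pi_E
  pi_C = 1/10*pi_A + 1/10*pi_B + 3/10*pi_C + 1/10*pi_D + 1/10*pi_E
  pi_D = 1/10*pi_A + 1/10*pi_B + 3/10*pi_C + 2/5*pi_D + 1/10*pi_E
  pi_E = 2/5*pi_A + 1/10*pi_B + 1/10*pi_C + 1/5*pi_D + 3/10*pi_E
with normalization: pi_A + pi_B + pi_C + pi_D + pi_E = 1.

Using the first 4 balance equations plus normalization, the linear system A*pi = b is:
  [-9/10, 3/5, 1/5, 1/5, 3/10] . pi = 0
  [3/10, -9/10, 1/10, 1/10, 1/5] . pi = 0
  [1/10, 1/10, -7/10, 1/10, 1/10] . pi = 0
  [1/10, 1/10, 3/10, -3/5, 1/10] . pi = 0
  [1, 1, 1, 1, 1] . pi = 1

Solving yields:
  pi_A = 139/516
  pi_B = 1291/7224
  pi_C = 1/8
  pi_D = 5/28
  pi_E = 299/1204

Verification (pi * P):
  139/516*1/10 + 1291/7224*3/5 + 1/8*1/5 + 5/28*1/5 + 299/1204*3/10 = 139/516 = pi_A  (ok)
  139/516*3/10 + 1291/7224*1/10 + 1/8*1/10 + 5/28*1/10 + 299/1204*1/5 = 1291/7224 = pi_B  (ok)
  139/516*1/10 + 1291/7224*1/10 + 1/8*3/10 + 5/28*1/10 + 299/1204*1/10 = 1/8 = pi_C  (ok)
  139/516*1/10 + 1291/7224*1/10 + 1/8*3/10 + 5/28*2/5 + 299/1204*1/10 = 5/28 = pi_D  (ok)
  139/516*2/5 + 1291/7224*1/10 + 1/8*1/10 + 5/28*1/5 + 299/1204*3/10 = 299/1204 = pi_E  (ok)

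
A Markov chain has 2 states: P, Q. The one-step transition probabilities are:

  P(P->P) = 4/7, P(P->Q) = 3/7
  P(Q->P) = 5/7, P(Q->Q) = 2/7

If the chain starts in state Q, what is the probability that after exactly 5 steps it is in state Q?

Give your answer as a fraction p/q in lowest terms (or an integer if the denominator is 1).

Computing P^5 by repeated multiplication:
P^1 =
  P: [4/7, 3/7]
  Q: [5/7, 2/7]
P^2 =
  P: [31/49, 18/49]
  Q: [30/49, 19/49]
P^3 =
  P: [214/343, 129/343]
  Q: [215/343, 128/343]
P^4 =
  P: [1501/2401, 900/2401]
  Q: [1500/2401, 901/2401]
P^5 =
  P: [10504/16807, 6303/16807]
  Q: [10505/16807, 6302/16807]

(P^5)[Q -> Q] = 6302/16807

Answer: 6302/16807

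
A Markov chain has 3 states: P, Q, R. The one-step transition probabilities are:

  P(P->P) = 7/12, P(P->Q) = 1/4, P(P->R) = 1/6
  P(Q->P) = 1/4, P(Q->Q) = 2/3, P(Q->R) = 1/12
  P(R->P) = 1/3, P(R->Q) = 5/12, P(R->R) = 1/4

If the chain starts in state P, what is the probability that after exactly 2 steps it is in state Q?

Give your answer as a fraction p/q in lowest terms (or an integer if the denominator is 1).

Answer: 55/144

Derivation:
Computing P^2 by repeated multiplication:
P^1 =
  P: [7/12, 1/4, 1/6]
  Q: [1/4, 2/3, 1/12]
  R: [1/3, 5/12, 1/4]
P^2 =
  P: [11/24, 55/144, 23/144]
  Q: [49/144, 13/24, 17/144]
  R: [55/144, 67/144, 11/72]

(P^2)[P -> Q] = 55/144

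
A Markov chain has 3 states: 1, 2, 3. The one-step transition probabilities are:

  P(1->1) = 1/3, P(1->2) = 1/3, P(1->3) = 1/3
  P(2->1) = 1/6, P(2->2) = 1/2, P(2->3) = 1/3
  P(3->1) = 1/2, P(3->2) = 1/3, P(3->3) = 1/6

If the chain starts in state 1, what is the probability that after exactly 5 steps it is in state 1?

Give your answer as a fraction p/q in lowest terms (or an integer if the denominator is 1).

Computing P^5 by repeated multiplication:
P^1 =
  1: [1/3, 1/3, 1/3]
  2: [1/6, 1/2, 1/3]
  3: [1/2, 1/3, 1/6]
P^2 =
  1: [1/3, 7/18, 5/18]
  2: [11/36, 5/12, 5/18]
  3: [11/36, 7/18, 11/36]
P^3 =
  1: [17/54, 43/108, 31/108]
  2: [67/216, 29/72, 31/108]
  3: [23/72, 43/108, 61/216]
P^4 =
  1: [17/54, 259/648, 185/648]
  2: [407/1296, 173/432, 185/648]
  3: [407/1296, 259/648, 371/1296]
P^5 =
  1: [611/1944, 1555/3888, 1111/3888]
  2: [2443/7776, 1037/2592, 1111/3888]
  3: [815/2592, 1555/3888, 2221/7776]

(P^5)[1 -> 1] = 611/1944

Answer: 611/1944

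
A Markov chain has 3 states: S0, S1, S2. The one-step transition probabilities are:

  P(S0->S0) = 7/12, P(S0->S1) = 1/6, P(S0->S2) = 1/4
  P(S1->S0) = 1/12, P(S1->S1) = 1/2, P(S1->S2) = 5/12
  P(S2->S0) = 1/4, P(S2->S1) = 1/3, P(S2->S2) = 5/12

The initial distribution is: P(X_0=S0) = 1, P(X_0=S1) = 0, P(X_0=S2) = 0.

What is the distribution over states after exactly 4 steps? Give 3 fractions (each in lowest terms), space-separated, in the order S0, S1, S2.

Propagating the distribution step by step (d_{t+1} = d_t * P):
d_0 = (S0=1, S1=0, S2=0)
  d_1[S0] = 1*7/12 + 0*1/12 + 0*1/4 = 7/12
  d_1[S1] = 1*1/6 + 0*1/2 + 0*1/3 = 1/6
  d_1[S2] = 1*1/4 + 0*5/12 + 0*5/12 = 1/4
d_1 = (S0=7/12, S1=1/6, S2=1/4)
  d_2[S0] = 7/12*7/12 + 1/6*1/12 + 1/4*1/4 = 5/12
  d_2[S1] = 7/12*1/6 + 1/6*1/2 + 1/4*1/3 = 19/72
  d_2[S2] = 7/12*1/4 + 1/6*5/12 + 1/4*5/12 = 23/72
d_2 = (S0=5/12, S1=19/72, S2=23/72)
  d_3[S0] = 5/12*7/12 + 19/72*1/12 + 23/72*1/4 = 149/432
  d_3[S1] = 5/12*1/6 + 19/72*1/2 + 23/72*1/3 = 133/432
  d_3[S2] = 5/12*1/4 + 19/72*5/12 + 23/72*5/12 = 25/72
d_3 = (S0=149/432, S1=133/432, S2=25/72)
  d_4[S0] = 149/432*7/12 + 133/432*1/12 + 25/72*1/4 = 271/864
  d_4[S1] = 149/432*1/6 + 133/432*1/2 + 25/72*1/3 = 53/162
  d_4[S2] = 149/432*1/4 + 133/432*5/12 + 25/72*5/12 = 931/2592
d_4 = (S0=271/864, S1=53/162, S2=931/2592)

Answer: 271/864 53/162 931/2592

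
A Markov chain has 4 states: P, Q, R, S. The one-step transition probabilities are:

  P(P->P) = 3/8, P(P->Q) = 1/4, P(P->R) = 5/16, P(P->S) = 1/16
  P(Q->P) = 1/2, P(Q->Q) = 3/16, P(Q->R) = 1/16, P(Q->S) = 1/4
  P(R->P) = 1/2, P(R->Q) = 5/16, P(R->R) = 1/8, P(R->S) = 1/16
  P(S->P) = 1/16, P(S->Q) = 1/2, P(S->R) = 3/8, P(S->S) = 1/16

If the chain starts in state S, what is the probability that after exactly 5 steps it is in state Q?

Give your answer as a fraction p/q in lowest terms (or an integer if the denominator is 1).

Answer: 287751/1048576

Derivation:
Computing P^5 by repeated multiplication:
P^1 =
  P: [3/8, 1/4, 5/16, 1/16]
  Q: [1/2, 3/16, 1/16, 1/4]
  R: [1/2, 5/16, 1/8, 1/16]
  S: [1/16, 1/2, 3/8, 1/16]
P^2 =
  P: [109/256, 69/256, 25/128, 7/64]
  Q: [21/64, 39/128, 69/256, 25/256]
  R: [105/256, 65/256, 55/256, 31/256]
  S: [119/256, 33/128, 31/256, 5/32]
P^3 =
  P: [817/2048, 1117/4096, 441/2048, 463/4096]
  Q: [1705/4096, 1115/4096, 393/2048, 245/2048]
  R: [1621/4096, 569/2048, 443/2048, 451/4096]
  S: [765/2048, 1149/4096, 963/4096, 227/2048]
P^4 =
  P: [26259/65536, 18001/65536, 13829/65536, 7447/65536]
  Q: [3241/8192, 18015/65536, 1769/8192, 7441/65536]
  R: [26369/65536, 1121/4096, 13721/65536, 3755/32768]
  S: [13265/32768, 9007/32768, 13449/65536, 7543/65536]
P^5 =
  P: [419641/1048576, 17985/65536, 55409/262144, 119539/1048576]
  Q: [420345/1048576, 288045/1048576, 220605/1048576, 119581/1048576]
  R: [104745/262144, 287969/1048576, 222283/1048576, 7459/65536]
  S: [418427/1048576, 287751/1048576, 55705/262144, 59789/524288]

(P^5)[S -> Q] = 287751/1048576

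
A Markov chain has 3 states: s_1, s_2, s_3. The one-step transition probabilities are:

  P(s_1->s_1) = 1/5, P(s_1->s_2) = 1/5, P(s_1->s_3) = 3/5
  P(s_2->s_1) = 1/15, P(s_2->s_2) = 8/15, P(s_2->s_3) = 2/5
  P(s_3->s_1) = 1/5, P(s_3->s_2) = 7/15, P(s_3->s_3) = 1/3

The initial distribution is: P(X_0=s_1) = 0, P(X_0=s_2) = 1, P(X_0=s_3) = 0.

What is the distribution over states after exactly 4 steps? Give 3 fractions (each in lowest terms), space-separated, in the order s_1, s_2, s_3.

Propagating the distribution step by step (d_{t+1} = d_t * P):
d_0 = (s_1=0, s_2=1, s_3=0)
  d_1[s_1] = 0*1/5 + 1*1/15 + 0*1/5 = 1/15
  d_1[s_2] = 0*1/5 + 1*8/15 + 0*7/15 = 8/15
  d_1[s_3] = 0*3/5 + 1*2/5 + 0*1/3 = 2/5
d_1 = (s_1=1/15, s_2=8/15, s_3=2/5)
  d_2[s_1] = 1/15*1/5 + 8/15*1/15 + 2/5*1/5 = 29/225
  d_2[s_2] = 1/15*1/5 + 8/15*8/15 + 2/5*7/15 = 109/225
  d_2[s_3] = 1/15*3/5 + 8/15*2/5 + 2/5*1/3 = 29/75
d_2 = (s_1=29/225, s_2=109/225, s_3=29/75)
  d_3[s_1] = 29/225*1/5 + 109/225*1/15 + 29/75*1/5 = 457/3375
  d_3[s_2] = 29/225*1/5 + 109/225*8/15 + 29/75*7/15 = 1568/3375
  d_3[s_3] = 29/225*3/5 + 109/225*2/5 + 29/75*1/3 = 2/5
d_3 = (s_1=457/3375, s_2=1568/3375, s_3=2/5)
  d_4[s_1] = 457/3375*1/5 + 1568/3375*1/15 + 2/5*1/5 = 6989/50625
  d_4[s_2] = 457/3375*1/5 + 1568/3375*8/15 + 2/5*7/15 = 4673/10125
  d_4[s_3] = 457/3375*3/5 + 1568/3375*2/5 + 2/5*1/3 = 6757/16875
d_4 = (s_1=6989/50625, s_2=4673/10125, s_3=6757/16875)

Answer: 6989/50625 4673/10125 6757/16875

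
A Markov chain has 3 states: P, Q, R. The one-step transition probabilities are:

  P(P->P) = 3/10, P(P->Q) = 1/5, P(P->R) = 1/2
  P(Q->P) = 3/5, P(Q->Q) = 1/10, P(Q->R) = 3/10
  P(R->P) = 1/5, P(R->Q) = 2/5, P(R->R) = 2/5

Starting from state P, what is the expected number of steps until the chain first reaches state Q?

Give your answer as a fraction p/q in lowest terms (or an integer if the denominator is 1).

Let h_i = expected steps to first reach Q from state i.
Boundary: h_Q = 0.
First-step equations for the other states:
  h_P = 1 + 3/10*h_P + 1/5*h_Q + 1/2*h_R
  h_R = 1 + 1/5*h_P + 2/5*h_Q + 2/5*h_R

Substituting h_Q = 0 and rearranging gives the linear system (I - Q) h = 1:
  [7/10, -1/2] . (h_P, h_R) = 1
  [-1/5, 3/5] . (h_P, h_R) = 1

Solving yields:
  h_P = 55/16
  h_R = 45/16

Starting state is P, so the expected hitting time is h_P = 55/16.

Answer: 55/16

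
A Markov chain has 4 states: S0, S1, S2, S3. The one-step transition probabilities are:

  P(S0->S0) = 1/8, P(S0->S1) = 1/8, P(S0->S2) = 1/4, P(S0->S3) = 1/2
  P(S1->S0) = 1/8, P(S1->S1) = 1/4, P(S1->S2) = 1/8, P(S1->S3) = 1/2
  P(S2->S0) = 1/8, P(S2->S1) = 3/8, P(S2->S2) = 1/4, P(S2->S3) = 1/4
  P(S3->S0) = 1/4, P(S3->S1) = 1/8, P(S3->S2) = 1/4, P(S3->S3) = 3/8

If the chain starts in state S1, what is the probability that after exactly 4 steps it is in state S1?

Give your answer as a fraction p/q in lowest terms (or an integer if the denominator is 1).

Computing P^4 by repeated multiplication:
P^1 =
  S0: [1/8, 1/8, 1/4, 1/2]
  S1: [1/8, 1/4, 1/8, 1/2]
  S2: [1/8, 3/8, 1/4, 1/4]
  S3: [1/4, 1/8, 1/4, 3/8]
P^2 =
  S0: [3/16, 13/64, 15/64, 3/8]
  S1: [3/16, 3/16, 7/32, 13/32]
  S2: [5/32, 15/64, 13/64, 13/32]
  S3: [11/64, 13/64, 15/64, 25/64]
P^3 =
  S0: [11/64, 107/512, 115/512, 101/256]
  S1: [45/256, 13/64, 29/128, 101/256]
  S2: [45/256, 105/512, 113/512, 51/128]
  S3: [89/512, 107/512, 115/512, 201/512]
P^4 =
  S0: [357/2048, 849/4096, 917/4096, 101/256]
  S1: [357/2048, 53/256, 115/512, 807/2048]
  S2: [179/1024, 843/4096, 919/4096, 809/2048]
  S3: [713/4096, 849/4096, 917/4096, 1617/4096]

(P^4)[S1 -> S1] = 53/256

Answer: 53/256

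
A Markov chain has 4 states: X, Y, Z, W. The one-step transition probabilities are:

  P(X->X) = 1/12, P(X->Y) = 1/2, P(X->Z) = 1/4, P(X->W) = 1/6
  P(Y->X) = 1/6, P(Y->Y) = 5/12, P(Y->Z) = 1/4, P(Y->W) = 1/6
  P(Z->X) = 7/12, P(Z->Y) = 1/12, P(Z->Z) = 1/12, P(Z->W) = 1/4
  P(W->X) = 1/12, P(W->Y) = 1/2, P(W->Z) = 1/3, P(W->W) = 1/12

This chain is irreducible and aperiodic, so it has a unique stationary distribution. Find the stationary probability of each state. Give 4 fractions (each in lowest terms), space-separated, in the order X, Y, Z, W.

Answer: 536/2353 881/2353 41/181 31/181

Derivation:
The stationary distribution satisfies pi = pi * P, i.e.:
  pi_X = 1/12*pi_X + 1/6*pi_Y + 7/12*pi_Z + 1/12*pi_W
  pi_Y = 1/2*pi_X + 5/12*pi_Y + 1/12*pi_Z + 1/2*pi_W
  pi_Z = 1/4*pi_X + 1/4*pi_Y + 1/12*pi_Z + 1/3*pi_W
  pi_W = 1/6*pi_X + 1/6*pi_Y + 1/4*pi_Z + 1/12*pi_W
with normalization: pi_X + pi_Y + pi_Z + pi_W = 1.

Using the first 3 balance equations plus normalization, the linear system A*pi = b is:
  [-11/12, 1/6, 7/12, 1/12] . pi = 0
  [1/2, -7/12, 1/12, 1/2] . pi = 0
  [1/4, 1/4, -11/12, 1/3] . pi = 0
  [1, 1, 1, 1] . pi = 1

Solving yields:
  pi_X = 536/2353
  pi_Y = 881/2353
  pi_Z = 41/181
  pi_W = 31/181

Verification (pi * P):
  536/2353*1/12 + 881/2353*1/6 + 41/181*7/12 + 31/181*1/12 = 536/2353 = pi_X  (ok)
  536/2353*1/2 + 881/2353*5/12 + 41/181*1/12 + 31/181*1/2 = 881/2353 = pi_Y  (ok)
  536/2353*1/4 + 881/2353*1/4 + 41/181*1/12 + 31/181*1/3 = 41/181 = pi_Z  (ok)
  536/2353*1/6 + 881/2353*1/6 + 41/181*1/4 + 31/181*1/12 = 31/181 = pi_W  (ok)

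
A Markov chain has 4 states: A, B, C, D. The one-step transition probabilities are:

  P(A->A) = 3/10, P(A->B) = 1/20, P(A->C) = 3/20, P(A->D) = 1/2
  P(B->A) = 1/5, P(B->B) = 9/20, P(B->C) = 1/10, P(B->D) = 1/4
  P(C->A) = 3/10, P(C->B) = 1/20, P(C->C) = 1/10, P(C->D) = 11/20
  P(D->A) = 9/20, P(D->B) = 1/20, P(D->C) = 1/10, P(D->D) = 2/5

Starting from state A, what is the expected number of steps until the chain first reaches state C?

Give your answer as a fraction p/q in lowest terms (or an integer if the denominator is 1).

Answer: 1056/131

Derivation:
Let h_i = expected steps to first reach C from state i.
Boundary: h_C = 0.
First-step equations for the other states:
  h_A = 1 + 3/10*h_A + 1/20*h_B + 3/20*h_C + 1/2*h_D
  h_B = 1 + 1/5*h_A + 9/20*h_B + 1/10*h_C + 1/4*h_D
  h_D = 1 + 9/20*h_A + 1/20*h_B + 1/10*h_C + 2/5*h_D

Substituting h_C = 0 and rearranging gives the linear system (I - Q) h = 1:
  [7/10, -1/20, -1/2] . (h_A, h_B, h_D) = 1
  [-1/5, 11/20, -1/4] . (h_A, h_B, h_D) = 1
  [-9/20, -1/20, 3/5] . (h_A, h_B, h_D) = 1

Solving yields:
  h_A = 1056/131
  h_B = 1124/131
  h_D = 1104/131

Starting state is A, so the expected hitting time is h_A = 1056/131.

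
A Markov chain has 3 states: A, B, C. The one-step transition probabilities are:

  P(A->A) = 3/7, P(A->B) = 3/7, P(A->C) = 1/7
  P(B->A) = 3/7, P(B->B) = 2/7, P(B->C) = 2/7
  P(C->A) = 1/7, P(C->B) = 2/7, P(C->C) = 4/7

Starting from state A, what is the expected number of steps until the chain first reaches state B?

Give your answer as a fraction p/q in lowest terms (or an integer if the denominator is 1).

Let h_i = expected steps to first reach B from state i.
Boundary: h_B = 0.
First-step equations for the other states:
  h_A = 1 + 3/7*h_A + 3/7*h_B + 1/7*h_C
  h_C = 1 + 1/7*h_A + 2/7*h_B + 4/7*h_C

Substituting h_B = 0 and rearranging gives the linear system (I - Q) h = 1:
  [4/7, -1/7] . (h_A, h_C) = 1
  [-1/7, 3/7] . (h_A, h_C) = 1

Solving yields:
  h_A = 28/11
  h_C = 35/11

Starting state is A, so the expected hitting time is h_A = 28/11.

Answer: 28/11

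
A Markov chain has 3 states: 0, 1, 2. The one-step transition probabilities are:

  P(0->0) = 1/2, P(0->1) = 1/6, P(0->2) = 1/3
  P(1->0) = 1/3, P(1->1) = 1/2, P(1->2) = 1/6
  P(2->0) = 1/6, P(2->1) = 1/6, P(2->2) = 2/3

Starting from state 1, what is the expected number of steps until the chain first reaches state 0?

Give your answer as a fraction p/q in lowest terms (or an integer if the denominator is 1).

Let h_i = expected steps to first reach 0 from state i.
Boundary: h_0 = 0.
First-step equations for the other states:
  h_1 = 1 + 1/3*h_0 + 1/2*h_1 + 1/6*h_2
  h_2 = 1 + 1/6*h_0 + 1/6*h_1 + 2/3*h_2

Substituting h_0 = 0 and rearranging gives the linear system (I - Q) h = 1:
  [1/2, -1/6] . (h_1, h_2) = 1
  [-1/6, 1/3] . (h_1, h_2) = 1

Solving yields:
  h_1 = 18/5
  h_2 = 24/5

Starting state is 1, so the expected hitting time is h_1 = 18/5.

Answer: 18/5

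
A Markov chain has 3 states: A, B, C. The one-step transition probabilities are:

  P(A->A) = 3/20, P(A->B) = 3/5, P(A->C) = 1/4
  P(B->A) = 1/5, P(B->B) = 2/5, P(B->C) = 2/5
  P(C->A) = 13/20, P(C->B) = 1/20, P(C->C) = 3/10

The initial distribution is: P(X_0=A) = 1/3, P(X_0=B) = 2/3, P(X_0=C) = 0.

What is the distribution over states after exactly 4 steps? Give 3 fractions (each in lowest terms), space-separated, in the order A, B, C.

Propagating the distribution step by step (d_{t+1} = d_t * P):
d_0 = (A=1/3, B=2/3, C=0)
  d_1[A] = 1/3*3/20 + 2/3*1/5 + 0*13/20 = 11/60
  d_1[B] = 1/3*3/5 + 2/3*2/5 + 0*1/20 = 7/15
  d_1[C] = 1/3*1/4 + 2/3*2/5 + 0*3/10 = 7/20
d_1 = (A=11/60, B=7/15, C=7/20)
  d_2[A] = 11/60*3/20 + 7/15*1/5 + 7/20*13/20 = 209/600
  d_2[B] = 11/60*3/5 + 7/15*2/5 + 7/20*1/20 = 377/1200
  d_2[C] = 11/60*1/4 + 7/15*2/5 + 7/20*3/10 = 27/80
d_2 = (A=209/600, B=377/1200, C=27/80)
  d_3[A] = 209/600*3/20 + 377/1200*1/5 + 27/80*13/20 = 8027/24000
  d_3[B] = 209/600*3/5 + 377/1200*2/5 + 27/80*1/20 = 8437/24000
  d_3[C] = 209/600*1/4 + 377/1200*2/5 + 27/80*3/10 = 157/500
d_3 = (A=8027/24000, B=8437/24000, C=157/500)
  d_4[A] = 8027/24000*3/20 + 8437/24000*1/5 + 157/500*13/20 = 155797/480000
  d_4[B] = 8027/24000*3/5 + 8437/24000*2/5 + 157/500*1/20 = 42839/120000
  d_4[C] = 8027/24000*1/4 + 8437/24000*2/5 + 157/500*3/10 = 50949/160000
d_4 = (A=155797/480000, B=42839/120000, C=50949/160000)

Answer: 155797/480000 42839/120000 50949/160000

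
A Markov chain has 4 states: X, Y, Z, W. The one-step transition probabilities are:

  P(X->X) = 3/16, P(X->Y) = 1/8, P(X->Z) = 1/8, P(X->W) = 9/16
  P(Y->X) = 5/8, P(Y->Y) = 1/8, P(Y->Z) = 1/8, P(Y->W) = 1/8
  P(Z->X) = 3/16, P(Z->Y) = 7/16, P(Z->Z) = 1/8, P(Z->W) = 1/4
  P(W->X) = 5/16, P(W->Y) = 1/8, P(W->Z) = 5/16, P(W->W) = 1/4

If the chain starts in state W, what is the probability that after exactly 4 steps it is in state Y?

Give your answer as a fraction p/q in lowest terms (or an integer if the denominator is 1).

Answer: 12027/65536

Derivation:
Computing P^4 by repeated multiplication:
P^1 =
  X: [3/16, 1/8, 1/8, 9/16]
  Y: [5/8, 1/8, 1/8, 1/8]
  Z: [3/16, 7/16, 1/8, 1/4]
  W: [5/16, 1/8, 5/16, 1/4]
P^2 =
  X: [5/16, 21/128, 59/256, 75/256]
  Y: [33/128, 21/128, 19/128, 55/128]
  Z: [105/256, 21/128, 11/64, 65/256]
  W: [35/128, 57/256, 11/64, 85/256]
P^3 =
  X: [303/1024, 807/4096, 737/4096, 335/1024]
  Y: [641/2048, 351/2048, 421/2048, 635/2048]
  Z: [149/512, 183/1024, 707/4096, 1465/4096]
  W: [1337/4096, 183/1024, 767/4096, 315/1024]
P^4 =
  X: [20617/65536, 11877/65536, 3053/16384, 10415/32768]
  Y: [9871/32768, 6201/32768, 6001/32768, 10695/32768]
  Z: [10171/32768, 11727/65536, 12587/65536, 1305/4096]
  W: [4983/16384, 12027/65536, 2993/16384, 21605/65536]

(P^4)[W -> Y] = 12027/65536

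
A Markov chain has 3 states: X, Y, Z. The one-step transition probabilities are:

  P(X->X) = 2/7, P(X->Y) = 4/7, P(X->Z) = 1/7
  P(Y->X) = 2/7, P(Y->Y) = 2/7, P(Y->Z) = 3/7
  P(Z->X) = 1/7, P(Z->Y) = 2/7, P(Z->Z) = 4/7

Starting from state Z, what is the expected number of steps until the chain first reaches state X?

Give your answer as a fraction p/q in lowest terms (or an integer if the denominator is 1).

Let h_i = expected steps to first reach X from state i.
Boundary: h_X = 0.
First-step equations for the other states:
  h_Y = 1 + 2/7*h_X + 2/7*h_Y + 3/7*h_Z
  h_Z = 1 + 1/7*h_X + 2/7*h_Y + 4/7*h_Z

Substituting h_X = 0 and rearranging gives the linear system (I - Q) h = 1:
  [5/7, -3/7] . (h_Y, h_Z) = 1
  [-2/7, 3/7] . (h_Y, h_Z) = 1

Solving yields:
  h_Y = 14/3
  h_Z = 49/9

Starting state is Z, so the expected hitting time is h_Z = 49/9.

Answer: 49/9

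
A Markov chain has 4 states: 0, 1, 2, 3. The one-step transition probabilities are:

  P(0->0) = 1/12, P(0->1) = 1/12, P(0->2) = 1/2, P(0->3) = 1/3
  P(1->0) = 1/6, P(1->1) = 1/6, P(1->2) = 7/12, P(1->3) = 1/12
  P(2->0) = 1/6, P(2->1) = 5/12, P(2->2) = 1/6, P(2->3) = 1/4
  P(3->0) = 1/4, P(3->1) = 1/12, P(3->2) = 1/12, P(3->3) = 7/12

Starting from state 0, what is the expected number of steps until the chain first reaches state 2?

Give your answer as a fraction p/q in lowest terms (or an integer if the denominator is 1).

Answer: 594/199

Derivation:
Let h_i = expected steps to first reach 2 from state i.
Boundary: h_2 = 0.
First-step equations for the other states:
  h_0 = 1 + 1/12*h_0 + 1/12*h_1 + 1/2*h_2 + 1/3*h_3
  h_1 = 1 + 1/6*h_0 + 1/6*h_1 + 7/12*h_2 + 1/12*h_3
  h_3 = 1 + 1/4*h_0 + 1/12*h_1 + 1/12*h_2 + 7/12*h_3

Substituting h_2 = 0 and rearranging gives the linear system (I - Q) h = 1:
  [11/12, -1/12, -1/3] . (h_0, h_1, h_3) = 1
  [-1/6, 5/6, -1/12] . (h_0, h_1, h_3) = 1
  [-1/4, -1/12, 5/12] . (h_0, h_1, h_3) = 1

Solving yields:
  h_0 = 594/199
  h_1 = 450/199
  h_3 = 924/199

Starting state is 0, so the expected hitting time is h_0 = 594/199.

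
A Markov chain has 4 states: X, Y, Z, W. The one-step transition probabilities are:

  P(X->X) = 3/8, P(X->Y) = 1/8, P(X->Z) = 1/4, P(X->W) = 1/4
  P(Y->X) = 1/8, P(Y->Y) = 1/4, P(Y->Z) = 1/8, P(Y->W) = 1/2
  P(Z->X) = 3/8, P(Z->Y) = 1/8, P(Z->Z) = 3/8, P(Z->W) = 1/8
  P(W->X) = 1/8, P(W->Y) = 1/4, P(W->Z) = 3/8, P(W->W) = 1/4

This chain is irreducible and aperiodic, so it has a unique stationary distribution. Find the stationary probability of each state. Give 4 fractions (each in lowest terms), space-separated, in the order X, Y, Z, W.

The stationary distribution satisfies pi = pi * P, i.e.:
  pi_X = 3/8*pi_X + 1/8*pi_Y + 3/8*pi_Z + 1/8*pi_W
  pi_Y = 1/8*pi_X + 1/4*pi_Y + 1/8*pi_Z + 1/4*pi_W
  pi_Z = 1/4*pi_X + 1/8*pi_Y + 3/8*pi_Z + 3/8*pi_W
  pi_W = 1/4*pi_X + 1/2*pi_Y + 1/8*pi_Z + 1/4*pi_W
with normalization: pi_X + pi_Y + pi_Z + pi_W = 1.

Using the first 3 balance equations plus normalization, the linear system A*pi = b is:
  [-5/8, 1/8, 3/8, 1/8] . pi = 0
  [1/8, -3/4, 1/8, 1/4] . pi = 0
  [1/4, 1/8, -5/8, 3/8] . pi = 0
  [1, 1, 1, 1] . pi = 1

Solving yields:
  pi_X = 17/64
  pi_Y = 23/128
  pi_Z = 19/64
  pi_W = 33/128

Verification (pi * P):
  17/64*3/8 + 23/128*1/8 + 19/64*3/8 + 33/128*1/8 = 17/64 = pi_X  (ok)
  17/64*1/8 + 23/128*1/4 + 19/64*1/8 + 33/128*1/4 = 23/128 = pi_Y  (ok)
  17/64*1/4 + 23/128*1/8 + 19/64*3/8 + 33/128*3/8 = 19/64 = pi_Z  (ok)
  17/64*1/4 + 23/128*1/2 + 19/64*1/8 + 33/128*1/4 = 33/128 = pi_W  (ok)

Answer: 17/64 23/128 19/64 33/128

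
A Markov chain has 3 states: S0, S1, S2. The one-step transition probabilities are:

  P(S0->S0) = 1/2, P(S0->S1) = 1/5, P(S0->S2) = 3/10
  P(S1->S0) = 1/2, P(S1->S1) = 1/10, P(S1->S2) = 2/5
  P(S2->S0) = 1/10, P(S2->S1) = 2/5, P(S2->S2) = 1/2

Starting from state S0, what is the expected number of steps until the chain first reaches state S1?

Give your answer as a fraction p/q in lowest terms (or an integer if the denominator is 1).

Answer: 40/11

Derivation:
Let h_i = expected steps to first reach S1 from state i.
Boundary: h_S1 = 0.
First-step equations for the other states:
  h_S0 = 1 + 1/2*h_S0 + 1/5*h_S1 + 3/10*h_S2
  h_S2 = 1 + 1/10*h_S0 + 2/5*h_S1 + 1/2*h_S2

Substituting h_S1 = 0 and rearranging gives the linear system (I - Q) h = 1:
  [1/2, -3/10] . (h_S0, h_S2) = 1
  [-1/10, 1/2] . (h_S0, h_S2) = 1

Solving yields:
  h_S0 = 40/11
  h_S2 = 30/11

Starting state is S0, so the expected hitting time is h_S0 = 40/11.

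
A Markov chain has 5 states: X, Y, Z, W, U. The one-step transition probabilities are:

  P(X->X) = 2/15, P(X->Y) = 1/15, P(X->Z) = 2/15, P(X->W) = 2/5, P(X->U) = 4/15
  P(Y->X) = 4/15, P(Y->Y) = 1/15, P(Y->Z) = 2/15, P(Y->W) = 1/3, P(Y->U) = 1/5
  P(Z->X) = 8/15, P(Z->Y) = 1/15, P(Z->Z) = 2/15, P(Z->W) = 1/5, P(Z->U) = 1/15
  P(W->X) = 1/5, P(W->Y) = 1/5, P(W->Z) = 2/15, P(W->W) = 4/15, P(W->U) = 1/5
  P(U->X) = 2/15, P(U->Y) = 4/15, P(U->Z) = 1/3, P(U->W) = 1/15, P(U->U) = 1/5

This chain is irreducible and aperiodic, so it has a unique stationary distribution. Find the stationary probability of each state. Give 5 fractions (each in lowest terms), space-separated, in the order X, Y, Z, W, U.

The stationary distribution satisfies pi = pi * P, i.e.:
  pi_X = 2/15*pi_X + 4/15*pi_Y + 8/15*pi_Z + 1/5*pi_W + 2/15*pi_U
  pi_Y = 1/15*pi_X + 1/15*pi_Y + 1/15*pi_Z + 1/5*pi_W + 4/15*pi_U
  pi_Z = 2/15*pi_X + 2/15*pi_Y + 2/15*pi_Z + 2/15*pi_W + 1/3*pi_U
  pi_W = 2/5*pi_X + 1/3*pi_Y + 1/5*pi_Z + 4/15*pi_W + 1/15*pi_U
  pi_U = 4/15*pi_X + 1/5*pi_Y + 1/15*pi_Z + 1/5*pi_W + 1/5*pi_U
with normalization: pi_X + pi_Y + pi_Z + pi_W + pi_U = 1.

Using the first 4 balance equations plus normalization, the linear system A*pi = b is:
  [-13/15, 4/15, 8/15, 1/5, 2/15] . pi = 0
  [1/15, -14/15, 1/15, 1/5, 4/15] . pi = 0
  [2/15, 2/15, -13/15, 2/15, 1/3] . pi = 0
  [2/5, 1/3, 1/5, -11/15, 1/15] . pi = 0
  [1, 1, 1, 1, 1] . pi = 1

Solving yields:
  pi_X = 3011/12657
  pi_Y = 589/4219
  pi_Z = 2176/12657
  pi_W = 1087/4219
  pi_U = 814/4219

Verification (pi * P):
  3011/12657*2/15 + 589/4219*4/15 + 2176/12657*8/15 + 1087/4219*1/5 + 814/4219*2/15 = 3011/12657 = pi_X  (ok)
  3011/12657*1/15 + 589/4219*1/15 + 2176/12657*1/15 + 1087/4219*1/5 + 814/4219*4/15 = 589/4219 = pi_Y  (ok)
  3011/12657*2/15 + 589/4219*2/15 + 2176/12657*2/15 + 1087/4219*2/15 + 814/4219*1/3 = 2176/12657 = pi_Z  (ok)
  3011/12657*2/5 + 589/4219*1/3 + 2176/12657*1/5 + 1087/4219*4/15 + 814/4219*1/15 = 1087/4219 = pi_W  (ok)
  3011/12657*4/15 + 589/4219*1/5 + 2176/12657*1/15 + 1087/4219*1/5 + 814/4219*1/5 = 814/4219 = pi_U  (ok)

Answer: 3011/12657 589/4219 2176/12657 1087/4219 814/4219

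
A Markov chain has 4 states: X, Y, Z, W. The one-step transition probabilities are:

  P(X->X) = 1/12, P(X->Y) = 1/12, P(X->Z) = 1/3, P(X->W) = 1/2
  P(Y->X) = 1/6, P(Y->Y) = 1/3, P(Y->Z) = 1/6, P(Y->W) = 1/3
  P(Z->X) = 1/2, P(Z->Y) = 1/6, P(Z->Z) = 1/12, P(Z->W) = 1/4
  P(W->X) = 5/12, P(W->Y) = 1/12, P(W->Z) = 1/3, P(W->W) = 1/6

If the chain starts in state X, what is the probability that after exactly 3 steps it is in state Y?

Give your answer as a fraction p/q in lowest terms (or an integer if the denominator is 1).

Answer: 235/1728

Derivation:
Computing P^3 by repeated multiplication:
P^1 =
  X: [1/12, 1/12, 1/3, 1/2]
  Y: [1/6, 1/3, 1/6, 1/3]
  Z: [1/2, 1/6, 1/12, 1/4]
  W: [5/12, 1/12, 1/3, 1/6]
P^2 =
  X: [19/48, 19/144, 17/72, 17/72]
  Y: [7/24, 13/72, 17/72, 7/24]
  Z: [31/144, 19/144, 41/144, 53/144]
  W: [41/144, 19/144, 17/72, 25/72]
P^3 =
  X: [469/1728, 235/1728, 109/432, 49/144]
  Y: [127/432, 4/27, 211/864, 271/864]
  Z: [145/432, 121/864, 415/1728, 491/1728]
  W: [533/1728, 235/1728, 109/432, 131/432]

(P^3)[X -> Y] = 235/1728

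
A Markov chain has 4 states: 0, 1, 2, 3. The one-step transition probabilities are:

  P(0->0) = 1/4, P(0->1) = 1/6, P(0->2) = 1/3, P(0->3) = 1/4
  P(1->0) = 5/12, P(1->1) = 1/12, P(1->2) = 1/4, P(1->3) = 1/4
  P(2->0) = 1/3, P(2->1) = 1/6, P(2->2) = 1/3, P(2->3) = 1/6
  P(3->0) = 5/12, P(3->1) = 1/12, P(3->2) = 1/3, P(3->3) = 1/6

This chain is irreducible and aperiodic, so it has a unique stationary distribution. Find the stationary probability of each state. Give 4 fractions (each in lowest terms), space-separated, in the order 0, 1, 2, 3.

The stationary distribution satisfies pi = pi * P, i.e.:
  pi_0 = 1/4*pi_0 + 5/12*pi_1 + 1/3*pi_2 + 5/12*pi_3
  pi_1 = 1/6*pi_0 + 1/12*pi_1 + 1/6*pi_2 + 1/12*pi_3
  pi_2 = 1/3*pi_0 + 1/4*pi_1 + 1/3*pi_2 + 1/3*pi_3
  pi_3 = 1/4*pi_0 + 1/4*pi_1 + 1/6*pi_2 + 1/6*pi_3
with normalization: pi_0 + pi_1 + pi_2 + pi_3 = 1.

Using the first 3 balance equations plus normalization, the linear system A*pi = b is:
  [-3/4, 5/12, 1/3, 5/12] . pi = 0
  [1/6, -11/12, 1/6, 1/12] . pi = 0
  [1/3, 1/4, -2/3, 1/3] . pi = 0
  [1, 1, 1, 1] . pi = 1

Solving yields:
  pi_0 = 678/2029
  pi_1 = 280/2029
  pi_2 = 653/2029
  pi_3 = 418/2029

Verification (pi * P):
  678/2029*1/4 + 280/2029*5/12 + 653/2029*1/3 + 418/2029*5/12 = 678/2029 = pi_0  (ok)
  678/2029*1/6 + 280/2029*1/12 + 653/2029*1/6 + 418/2029*1/12 = 280/2029 = pi_1  (ok)
  678/2029*1/3 + 280/2029*1/4 + 653/2029*1/3 + 418/2029*1/3 = 653/2029 = pi_2  (ok)
  678/2029*1/4 + 280/2029*1/4 + 653/2029*1/6 + 418/2029*1/6 = 418/2029 = pi_3  (ok)

Answer: 678/2029 280/2029 653/2029 418/2029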